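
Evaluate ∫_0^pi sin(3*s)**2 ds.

pi/2

Use the identity sin^2(3*s) = (1 - cos(6*s))/2.
An antiderivative is F(s) = s/2 - sin(6*s)/12.
Then F(pi) - F(0) = (pi/2) - (0) = pi/2.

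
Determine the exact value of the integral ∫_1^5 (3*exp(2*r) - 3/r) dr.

An antiderivative is F(r) = 3*exp(2*r)/2 - 3*log(r).
Then F(5) - F(1) = (-3*log(5) + 3*exp(10)/2) - (3*exp(2)/2) = -3*exp(2)/2 - 3*log(5) + 3*exp(10)/2.

-3*exp(2)/2 - 3*log(5) + 3*exp(10)/2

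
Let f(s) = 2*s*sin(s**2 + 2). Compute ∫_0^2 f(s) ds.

Let u = s**2 + 2, so du = 2*s ds. When s = 0, u = 2; when s = 2, u = 6.
The integral becomes ∫ sin(u) du from 2 to 6, with antiderivative -cos(u).
Back in s: F(s) = -cos(s**2 + 2).
Then F(2) - F(0) = (-cos(6)) - (-cos(2)) = -cos(6) + cos(2).

-cos(6) + cos(2)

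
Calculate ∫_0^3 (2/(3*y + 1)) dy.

An antiderivative is F(y) = 2*log(3*y + 1)/3.
Then F(3) - F(0) = (2*log(10)/3) - (0) = 2*log(10)/3.

2*log(10)/3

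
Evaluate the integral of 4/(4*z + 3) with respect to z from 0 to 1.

An antiderivative is F(z) = log(4*z + 3).
Then F(1) - F(0) = (log(7)) - (log(3)) = log(7/3).

log(7/3)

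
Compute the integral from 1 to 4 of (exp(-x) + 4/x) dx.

An antiderivative is F(x) = 4*log(x) - exp(-x).
Then F(4) - F(1) = (-exp(-4) + 8*log(2)) - (-exp(-1)) = -exp(-4) + exp(-1) + 8*log(2).

-exp(-4) + exp(-1) + 8*log(2)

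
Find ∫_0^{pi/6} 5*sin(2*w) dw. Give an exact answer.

An antiderivative is F(w) = -5*cos(2*w)/2.
Then F(pi/6) - F(0) = (-5/4) - (-5/2) = 5/4.

5/4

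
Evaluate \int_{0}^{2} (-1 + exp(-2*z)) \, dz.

An antiderivative is F(z) = -z - exp(-2*z)/2.
Then F(2) - F(0) = (-2 - exp(-4)/2) - (-1/2) = -3/2 - exp(-4)/2.

-3/2 - exp(-4)/2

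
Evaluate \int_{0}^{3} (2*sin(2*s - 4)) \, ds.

cos(4) - cos(2)

Let u = 2*s - 4, so du = 2 ds. When s = 0, u = -4; when s = 3, u = 2.
The integral becomes ∫ sin(u) du from -4 to 2, with antiderivative -cos(u).
Back in s: F(s) = -cos(2*s - 4).
Then F(3) - F(0) = (-cos(2)) - (-cos(4)) = cos(4) - cos(2).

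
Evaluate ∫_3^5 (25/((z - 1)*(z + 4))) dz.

Factor the denominator: z**2 + 3*z - 4 = (z + 4)(z - 1).
Partial fractions: 25/((z - 1)*(z + 4)) = -5/(z + 4) + 5/(z - 1).
An antiderivative is F(z) = 5*log(z - 1) - 5*log(z + 4).
Then F(5) - F(3) = (-10*log(3) + 10*log(2)) - (-5*log(7) + 5*log(2)) = -10*log(3) + 5*log(2) + 5*log(7).

-10*log(3) + 5*log(2) + 5*log(7)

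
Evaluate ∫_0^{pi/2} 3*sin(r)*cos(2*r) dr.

Use the identity sin(r)cos(2*r) = [sin(3*r) + sin(-r)]/2.
An antiderivative is F(r) = 3*cos(r)/2 - cos(3*r)/2.
Then F(pi/2) - F(0) = (0) - (1) = -1.

-1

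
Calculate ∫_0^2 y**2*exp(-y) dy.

Integrate by parts twice (u = y^2, dv = exp(-y) dy).
An antiderivative is F(y) = (-y**2 - 2*y - 2)*exp(-y).
Then F(2) - F(0) = (-10*exp(-2)) - (-2) = 2 - 10*exp(-2).

2 - 10*exp(-2)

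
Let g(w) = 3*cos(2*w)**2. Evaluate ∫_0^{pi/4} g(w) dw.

Use the identity cos^2(2*w) = (1 + cos(4*w))/2.
An antiderivative is F(w) = 3*w/2 + 3*sin(4*w)/8.
Then F(pi/4) - F(0) = (3*pi/8) - (0) = 3*pi/8.

3*pi/8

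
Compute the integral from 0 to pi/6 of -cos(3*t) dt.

An antiderivative is F(t) = -sin(3*t)/3.
Then F(pi/6) - F(0) = (-1/3) - (0) = -1/3.

-1/3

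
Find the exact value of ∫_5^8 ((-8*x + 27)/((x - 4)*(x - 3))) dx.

-7*log(2) - 3*log(5)

Factor the denominator: x**2 - 7*x + 12 = (x - 3)(x - 4).
Partial fractions: (-8*x + 27)/((x - 4)*(x - 3)) = -3/(x - 3) - 5/(x - 4).
An antiderivative is F(x) = -5*log(x - 4) - 3*log(x - 3).
Then F(8) - F(5) = (-10*log(2) - 3*log(5)) - (-log(8)) = -7*log(2) - 3*log(5).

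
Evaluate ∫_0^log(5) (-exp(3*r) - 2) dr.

An antiderivative is F(r) = -exp(3*r)/3 - 2*r.
Then F(log(5)) - F(0) = (-125/3 - log(25)) - (-1/3) = -124/3 - log(25).

-124/3 - log(25)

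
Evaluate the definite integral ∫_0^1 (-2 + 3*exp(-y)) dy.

An antiderivative is F(y) = -2*y - 3*exp(-y).
Then F(1) - F(0) = (-2 - 3*exp(-1)) - (-3) = 1 - 3*exp(-1).

1 - 3*exp(-1)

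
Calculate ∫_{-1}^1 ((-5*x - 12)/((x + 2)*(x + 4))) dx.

-4*log(5) + 3*log(3)

Factor the denominator: x**2 + 6*x + 8 = (x + 4)(x + 2).
Partial fractions: (-5*x - 12)/((x + 2)*(x + 4)) = -4/(x + 4) - 1/(x + 2).
An antiderivative is F(x) = -log(x + 2) - 4*log(x + 4).
Then F(1) - F(-1) = (-4*log(5) - log(3)) - (-log(81)) = -4*log(5) + 3*log(3).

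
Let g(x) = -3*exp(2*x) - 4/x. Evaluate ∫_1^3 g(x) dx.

-3*exp(6)/2 - log(81) + 3*exp(2)/2

An antiderivative is F(x) = -3*exp(2*x)/2 - 4*log(x).
Then F(3) - F(1) = (-3*exp(6)/2 - log(81)) - (-3*exp(2)/2) = -3*exp(6)/2 - log(81) + 3*exp(2)/2.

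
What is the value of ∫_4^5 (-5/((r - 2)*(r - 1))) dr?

-10*log(3) + 15*log(2)

Factor the denominator: r**2 - 3*r + 2 = (r - 1)(r - 2).
Partial fractions: -5/((r - 2)*(r - 1)) = 5/(r - 1) - 5/(r - 2).
An antiderivative is F(r) = -5*log(r - 2) + 5*log(r - 1).
Then F(5) - F(4) = (-5*log(3) + 10*log(2)) - (-5*log(2) + 5*log(3)) = -10*log(3) + 15*log(2).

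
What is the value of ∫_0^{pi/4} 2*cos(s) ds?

sqrt(2)

An antiderivative is F(s) = 2*sin(s).
Then F(pi/4) - F(0) = (sqrt(2)) - (0) = sqrt(2).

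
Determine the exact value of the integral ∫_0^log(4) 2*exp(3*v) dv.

42

Let u = exp(v), so du = exp(v) dv. When v = 0, u = 1; when v = log(4), u = 4.
The integral becomes 2·∫ u**2 du from 1 to 4, with antiderivative 2*u**3/3.
Back in v: F(v) = 2*exp(3*v)/3.
Then F(log(4)) - F(0) = (128/3) - (2/3) = 42.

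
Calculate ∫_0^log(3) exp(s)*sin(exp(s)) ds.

Let u = exp(s), so du = exp(s) ds. When s = 0, u = 1; when s = log(3), u = 3.
The integral becomes ∫ sin(u) du from 1 to 3, with antiderivative -cos(u).
Back in s: F(s) = -cos(exp(s)).
Then F(log(3)) - F(0) = (-cos(3)) - (-cos(1)) = cos(1) - cos(3).

cos(1) - cos(3)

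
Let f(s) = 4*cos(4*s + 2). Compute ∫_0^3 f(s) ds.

Let u = 4*s + 2, so du = 4 ds. When s = 0, u = 2; when s = 3, u = 14.
The integral becomes ∫ cos(u) du from 2 to 14, with antiderivative sin(u).
Back in s: F(s) = sin(4*s + 2).
Then F(3) - F(0) = (sin(14)) - (sin(2)) = -sin(2) + sin(14).

-sin(2) + sin(14)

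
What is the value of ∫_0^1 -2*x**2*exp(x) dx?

Integrate by parts twice (u = x^2, dv = -2*exp(x) dx).
An antiderivative is F(x) = (-2*x**2 + 4*x - 4)*exp(x).
Then F(1) - F(0) = (-2*E) - (-4) = 4 - 2*E.

4 - 2*E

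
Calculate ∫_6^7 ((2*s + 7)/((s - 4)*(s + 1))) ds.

Factor the denominator: s**2 - 3*s - 4 = (s + 1)(s - 4).
Partial fractions: (2*s + 7)/((s - 4)*(s + 1)) = -1/(s + 1) + 3/(s - 4).
An antiderivative is F(s) = 3*log(s - 4) - log(s + 1).
Then F(7) - F(6) = (log(27/8)) - (log(8/7)) = -6*log(2) + log(7) + 3*log(3).

-6*log(2) + log(7) + 3*log(3)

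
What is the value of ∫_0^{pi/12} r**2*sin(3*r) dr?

-2/27 - sqrt(2)*pi**2/864 + sqrt(2)*pi/108 + sqrt(2)/27

Integrate by parts twice (u = r^2, dv = sin(3*r) dr).
An antiderivative is F(r) = -r**2*cos(3*r)/3 + 2*r*sin(3*r)/9 + 2*cos(3*r)/27.
Then F(pi/12) - F(0) = (sqrt(2)*(-pi**2 + 8*pi + 32)/864) - (2/27) = -2/27 - sqrt(2)*pi**2/864 + sqrt(2)*pi/108 + sqrt(2)/27.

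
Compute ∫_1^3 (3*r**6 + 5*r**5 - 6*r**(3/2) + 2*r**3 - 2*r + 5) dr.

166732/105 - 108*sqrt(3)/5

By the power rule, an antiderivative is F(r) = 3*r**7/7 + 5*r**6/6 - 12*r**(5/2)/5 + r**4/2 - r**2 + 5*r.
Then F(3) - F(1) = (11139/7 - 108*sqrt(3)/5) - (353/105) = 166732/105 - 108*sqrt(3)/5.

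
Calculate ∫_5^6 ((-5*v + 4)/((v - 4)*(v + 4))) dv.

Factor the denominator: v**2 - 16 = (v + 4)(v - 4).
Partial fractions: (-5*v + 4)/((v - 4)*(v + 4)) = -3/(v + 4) - 2/(v - 4).
An antiderivative is F(v) = -2*log(v - 4) - 3*log(v + 4).
Then F(6) - F(5) = (-3*log(5) - 5*log(2)) - (-6*log(3)) = -3*log(5) - 5*log(2) + 6*log(3).

-3*log(5) - 5*log(2) + 6*log(3)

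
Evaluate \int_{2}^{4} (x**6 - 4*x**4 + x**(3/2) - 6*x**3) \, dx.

By the power rule, an antiderivative is F(x) = x**7/7 + 2*x**(5/2)/5 - 4*x**5/5 - 3*x**4/2.
Then F(4) - F(2) = (40256/35) - (-1096/35 + 8*sqrt(2)/5) = 41352/35 - 8*sqrt(2)/5.

41352/35 - 8*sqrt(2)/5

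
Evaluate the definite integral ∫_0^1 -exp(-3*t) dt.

An antiderivative is F(t) = exp(-3*t)/3.
Then F(1) - F(0) = (exp(-3)/3) - (1/3) = (1 - exp(3))*exp(-3)/3.

(1 - exp(3))*exp(-3)/3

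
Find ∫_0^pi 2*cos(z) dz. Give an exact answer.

An antiderivative is F(z) = 2*sin(z).
Then F(pi) - F(0) = (0) - (0) = 0.

0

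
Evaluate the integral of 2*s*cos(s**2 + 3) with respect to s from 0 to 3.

sin(12) - sin(3)

Let u = s**2 + 3, so du = 2*s ds. When s = 0, u = 3; when s = 3, u = 12.
The integral becomes ∫ cos(u) du from 3 to 12, with antiderivative sin(u).
Back in s: F(s) = sin(s**2 + 3).
Then F(3) - F(0) = (sin(12)) - (sin(3)) = sin(12) - sin(3).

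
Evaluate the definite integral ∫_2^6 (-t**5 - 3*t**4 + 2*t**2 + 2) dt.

By the power rule, an antiderivative is F(t) = -t**6/6 - 3*t**5/5 + 2*t**3/3 + 2*t.
Then F(6) - F(2) = (-61428/5) - (-308/15) = -183976/15.

-183976/15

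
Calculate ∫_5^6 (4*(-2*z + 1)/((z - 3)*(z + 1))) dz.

Factor the denominator: z**2 - 2*z - 3 = (z + 1)(z - 3).
Partial fractions: 4*(-2*z + 1)/((z - 3)*(z + 1)) = -3/(z + 1) - 5/(z - 3).
An antiderivative is F(z) = -5*log(z - 3) - 3*log(z + 1).
Then F(6) - F(5) = (-3*log(7) - 5*log(3)) - (-8*log(2) - 3*log(3)) = -3*log(7) - 2*log(3) + 8*log(2).

-3*log(7) - 2*log(3) + 8*log(2)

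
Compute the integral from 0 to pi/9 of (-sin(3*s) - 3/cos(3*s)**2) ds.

An antiderivative is F(s) = cos(3*s)/3 - tan(3*s).
Then F(pi/9) - F(0) = (1/6 - sqrt(3)) - (1/3) = -sqrt(3) - 1/6.

-sqrt(3) - 1/6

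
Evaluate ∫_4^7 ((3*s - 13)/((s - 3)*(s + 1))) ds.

-4*log(5) + 10*log(2)

Factor the denominator: s**2 - 2*s - 3 = (s + 1)(s - 3).
Partial fractions: (3*s - 13)/((s - 3)*(s + 1)) = 4/(s + 1) - 1/(s - 3).
An antiderivative is F(s) = -log(s - 3) + 4*log(s + 1).
Then F(7) - F(4) = (10*log(2)) - (4*log(5)) = -4*log(5) + 10*log(2).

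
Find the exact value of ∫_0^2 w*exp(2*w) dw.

1/4 + 3*exp(4)/4

Integrate by parts once (u = w, dv = exp(2*w) dw).
An antiderivative is F(w) = (2*w - 1)*exp(2*w)/4.
Then F(2) - F(0) = (3*exp(4)/4) - (-1/4) = 1/4 + 3*exp(4)/4.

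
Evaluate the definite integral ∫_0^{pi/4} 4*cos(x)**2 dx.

Use the identity cos^2(x) = (1 + cos(2*x))/2.
An antiderivative is F(x) = 2*x + sin(2*x).
Then F(pi/4) - F(0) = (1 + pi/2) - (0) = 1 + pi/2.

1 + pi/2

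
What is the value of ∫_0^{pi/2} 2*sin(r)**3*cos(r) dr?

Let u = sin(r), so du = cos(r) dr. When r = 0, u = 0; when r = pi/2, u = 1.
The integral becomes 2·∫ u**3 du from 0 to 1, with antiderivative u**4/2.
Back in r: F(r) = sin(r)**4/2.
Then F(pi/2) - F(0) = (1/2) - (0) = 1/2.

1/2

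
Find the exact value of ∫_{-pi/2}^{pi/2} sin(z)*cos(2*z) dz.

Use the identity sin(z)cos(2*z) = [sin(3*z) + sin(-z)]/2.
An antiderivative is F(z) = cos(z)/2 - cos(3*z)/6.
Then F(pi/2) - F(-pi/2) = (0) - (0) = 0.

0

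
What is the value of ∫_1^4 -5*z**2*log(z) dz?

35 - 640*log(2)/3

Integrate by parts once (u = ln z, dv = -5*z**2 dz).
An antiderivative is F(z) = -5*z**3*(3*log(z) - 1)/9.
Then F(4) - F(1) = (320/9 - 640*log(2)/3) - (5/9) = 35 - 640*log(2)/3.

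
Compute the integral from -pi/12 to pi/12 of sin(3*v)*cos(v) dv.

0

Use the identity sin(3*v)cos(v) = [sin(4*v) + sin(2*v)]/2.
An antiderivative is F(v) = -cos(2*v)/4 - cos(4*v)/8.
Then F(pi/12) - F(-pi/12) = (-sqrt(3)/8 - 1/16) - (-sqrt(3)/8 - 1/16) = 0.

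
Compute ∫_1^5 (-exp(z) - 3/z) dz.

-exp(5) - 3*log(5) + exp(1)

An antiderivative is F(z) = -exp(z) - 3*log(z).
Then F(5) - F(1) = (-exp(5) - 3*log(5)) - (-exp(1)) = -exp(5) - 3*log(5) + exp(1).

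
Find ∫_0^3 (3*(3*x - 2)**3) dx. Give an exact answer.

2385/4

Let u = 3*x - 2, so du = 3 dx. When x = 0, u = -2; when x = 3, u = 7.
The integral becomes ∫ u**3 du from -2 to 7, with antiderivative u**4/4.
Back in x: F(x) = (3*x - 2)**4/4.
Then F(3) - F(0) = (2401/4) - (4) = 2385/4.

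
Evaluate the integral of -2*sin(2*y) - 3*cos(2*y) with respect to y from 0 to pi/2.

An antiderivative is F(y) = -3*sin(2*y)/2 + cos(2*y).
Then F(pi/2) - F(0) = (-1) - (1) = -2.

-2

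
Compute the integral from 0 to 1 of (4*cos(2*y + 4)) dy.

2*sin(6) - 2*sin(4)

Let u = 2*y + 4, so du = 2 dy. When y = 0, u = 4; when y = 1, u = 6.
The integral becomes 2·∫ cos(u) du from 4 to 6, with antiderivative 2*sin(u).
Back in y: F(y) = 2*sin(2*y + 4).
Then F(1) - F(0) = (2*sin(6)) - (2*sin(4)) = 2*sin(6) - 2*sin(4).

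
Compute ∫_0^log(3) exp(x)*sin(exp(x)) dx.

Let u = exp(x), so du = exp(x) dx. When x = 0, u = 1; when x = log(3), u = 3.
The integral becomes ∫ sin(u) du from 1 to 3, with antiderivative -cos(u).
Back in x: F(x) = -cos(exp(x)).
Then F(log(3)) - F(0) = (-cos(3)) - (-cos(1)) = cos(1) - cos(3).

cos(1) - cos(3)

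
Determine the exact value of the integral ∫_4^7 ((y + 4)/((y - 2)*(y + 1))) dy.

Factor the denominator: y**2 - y - 2 = (y + 1)(y - 2).
Partial fractions: (y + 4)/((y - 2)*(y + 1)) = -1/(y + 1) + 2/(y - 2).
An antiderivative is F(y) = 2*log(y - 2) - log(y + 1).
Then F(7) - F(4) = (log(25/8)) - (log(4/5)) = -5*log(2) + 3*log(5).

-5*log(2) + 3*log(5)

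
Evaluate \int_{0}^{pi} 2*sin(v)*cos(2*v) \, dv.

Use the identity sin(v)cos(2*v) = [sin(3*v) + sin(-v)]/2.
An antiderivative is F(v) = cos(v) - cos(3*v)/3.
Then F(pi) - F(0) = (-2/3) - (2/3) = -4/3.

-4/3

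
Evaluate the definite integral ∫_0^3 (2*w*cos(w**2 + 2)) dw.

sin(11) - sin(2)

Let u = w**2 + 2, so du = 2*w dw. When w = 0, u = 2; when w = 3, u = 11.
The integral becomes ∫ cos(u) du from 2 to 11, with antiderivative sin(u).
Back in w: F(w) = sin(w**2 + 2).
Then F(3) - F(0) = (sin(11)) - (sin(2)) = sin(11) - sin(2).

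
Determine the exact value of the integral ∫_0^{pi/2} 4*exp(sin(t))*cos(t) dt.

Let u = sin(t), so du = cos(t) dt. When t = 0, u = 0; when t = pi/2, u = 1.
The integral becomes 4·∫ exp(u) du from 0 to 1, with antiderivative 4*exp(u).
Back in t: F(t) = 4*exp(sin(t)).
Then F(pi/2) - F(0) = (4*E) - (4) = -4 + 4*E.

-4 + 4*E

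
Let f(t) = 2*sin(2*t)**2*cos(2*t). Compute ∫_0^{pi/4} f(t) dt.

Let u = sin(2*t), so du = 2*cos(2*t) dt. When t = 0, u = 0; when t = pi/4, u = 1.
The integral becomes ∫ u**2 du from 0 to 1, with antiderivative u**3/3.
Back in t: F(t) = sin(2*t)**3/3.
Then F(pi/4) - F(0) = (1/3) - (0) = 1/3.

1/3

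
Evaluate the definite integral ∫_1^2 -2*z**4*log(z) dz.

62/25 - 64*log(2)/5

Integrate by parts once (u = ln z, dv = -2*z**4 dz).
An antiderivative is F(z) = -2*z**5*(5*log(z) - 1)/25.
Then F(2) - F(1) = (64/25 - 64*log(2)/5) - (2/25) = 62/25 - 64*log(2)/5.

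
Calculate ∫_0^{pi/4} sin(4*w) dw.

An antiderivative is F(w) = -cos(4*w)/4.
Then F(pi/4) - F(0) = (1/4) - (-1/4) = 1/2.

1/2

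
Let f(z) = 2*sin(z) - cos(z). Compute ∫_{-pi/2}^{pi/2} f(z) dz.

An antiderivative is F(z) = -sin(z) - 2*cos(z).
Then F(pi/2) - F(-pi/2) = (-1) - (1) = -2.

-2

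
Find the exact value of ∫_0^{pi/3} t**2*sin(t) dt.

-1 - pi**2/18 + sqrt(3)*pi/3

Integrate by parts twice (u = t^2, dv = sin(t) dt).
An antiderivative is F(t) = -t**2*cos(t) + 2*t*sin(t) + 2*cos(t).
Then F(pi/3) - F(0) = (-pi**2/18 + 1 + sqrt(3)*pi/3) - (2) = -1 - pi**2/18 + sqrt(3)*pi/3.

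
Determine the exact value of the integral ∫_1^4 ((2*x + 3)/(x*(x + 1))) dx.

Factor the denominator: x**2 + x = (x + 1)x.
Partial fractions: (2*x + 3)/(x*(x + 1)) = -1/(x + 1) + 3/x.
An antiderivative is F(x) = 3*log(x) - log(x + 1).
Then F(4) - F(1) = (log(64/5)) - (-log(2)) = -log(5) + 7*log(2).

-log(5) + 7*log(2)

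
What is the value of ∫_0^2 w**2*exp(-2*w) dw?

Integrate by parts twice (u = w^2, dv = exp(-2*w) dw).
An antiderivative is F(w) = (-2*w**2 - 2*w - 1)*exp(-2*w)/4.
Then F(2) - F(0) = (-13*exp(-4)/4) - (-1/4) = (-13 + exp(4))*exp(-4)/4.

(-13 + exp(4))*exp(-4)/4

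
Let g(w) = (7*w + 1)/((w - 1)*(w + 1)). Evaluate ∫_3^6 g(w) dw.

Factor the denominator: w**2 - 1 = (w + 1)(w - 1).
Partial fractions: (7*w + 1)/((w - 1)*(w + 1)) = 3/(w + 1) + 4/(w - 1).
An antiderivative is F(w) = 4*log(w - 1) + 3*log(w + 1).
Then F(6) - F(3) = (3*log(7) + 4*log(5)) - (10*log(2)) = -10*log(2) + 3*log(7) + 4*log(5).

-10*log(2) + 3*log(7) + 4*log(5)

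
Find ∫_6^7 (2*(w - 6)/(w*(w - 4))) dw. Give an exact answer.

-4*log(3) - 2*log(2) + 3*log(7)

Factor the denominator: w**2 - 4*w = w(w - 4).
Partial fractions: 2*(w - 6)/(w*(w - 4)) = 3/w - 1/(w - 4).
An antiderivative is F(w) = 3*log(w) - log(w - 4).
Then F(7) - F(6) = (-log(3) + 3*log(7)) - (2*log(2) + 3*log(3)) = -4*log(3) - 2*log(2) + 3*log(7).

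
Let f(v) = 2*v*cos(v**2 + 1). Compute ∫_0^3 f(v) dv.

Let u = v**2 + 1, so du = 2*v dv. When v = 0, u = 1; when v = 3, u = 10.
The integral becomes ∫ cos(u) du from 1 to 10, with antiderivative sin(u).
Back in v: F(v) = sin(v**2 + 1).
Then F(3) - F(0) = (sin(10)) - (sin(1)) = -sin(1) + sin(10).

-sin(1) + sin(10)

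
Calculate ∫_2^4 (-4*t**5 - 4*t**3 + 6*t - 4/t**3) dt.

-23139/8

By the power rule, an antiderivative is F(t) = -2*t**6/3 - t**4 + 3*t**2 + 2/t**2.
Then F(4) - F(2) = (-70525/24) - (-277/6) = -23139/8.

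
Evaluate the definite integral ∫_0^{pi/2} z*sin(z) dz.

Integrate by parts once (u = z, dv = sin(z) dz).
An antiderivative is F(z) = -z*cos(z) + sin(z).
Then F(pi/2) - F(0) = (1) - (0) = 1.

1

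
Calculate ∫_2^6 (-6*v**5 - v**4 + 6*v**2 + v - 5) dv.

-238644/5

By the power rule, an antiderivative is F(v) = -v**6 - v**5/5 + 2*v**3 + v**2/2 - 5*v.
Then F(6) - F(2) = (-238956/5) - (-312/5) = -238644/5.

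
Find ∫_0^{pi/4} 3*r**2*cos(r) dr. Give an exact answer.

Integrate by parts twice (u = r^2, dv = 3*cos(r) dr).
An antiderivative is F(r) = 3*r**2*sin(r) + 6*r*cos(r) - 6*sin(r).
Then F(pi/4) - F(0) = (3*sqrt(2)*(-32 + pi**2 + 8*pi)/32) - (0) = 3*sqrt(2)*(-32 + pi**2 + 8*pi)/32.

3*sqrt(2)*(-32 + pi**2 + 8*pi)/32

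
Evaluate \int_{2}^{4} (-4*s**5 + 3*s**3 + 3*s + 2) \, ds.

-2486

By the power rule, an antiderivative is F(s) = -2*s**6/3 + 3*s**4/4 + 3*s**2/2 + 2*s.
Then F(4) - F(2) = (-7520/3) - (-62/3) = -2486.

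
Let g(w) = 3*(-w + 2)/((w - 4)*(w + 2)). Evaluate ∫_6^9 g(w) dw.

Factor the denominator: w**2 - 2*w - 8 = (w + 2)(w - 4).
Partial fractions: 3*(-w + 2)/((w - 4)*(w + 2)) = -2/(w + 2) - 1/(w - 4).
An antiderivative is F(w) = -log(w - 4) - 2*log(w + 2).
Then F(9) - F(6) = (-2*log(11) - log(5)) - (-7*log(2)) = -2*log(11) - log(5) + 7*log(2).

-2*log(11) - log(5) + 7*log(2)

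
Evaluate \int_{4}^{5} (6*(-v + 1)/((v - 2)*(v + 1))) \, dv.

-6*log(3) - 2*log(2) + 4*log(5)

Factor the denominator: v**2 - v - 2 = (v + 1)(v - 2).
Partial fractions: 6*(-v + 1)/((v - 2)*(v + 1)) = -4/(v + 1) - 2/(v - 2).
An antiderivative is F(v) = -2*log(v - 2) - 4*log(v + 1).
Then F(5) - F(4) = (-6*log(3) - 4*log(2)) - (-4*log(5) - 2*log(2)) = -6*log(3) - 2*log(2) + 4*log(5).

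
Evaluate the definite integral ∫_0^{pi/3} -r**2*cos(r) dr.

-pi/3 - sqrt(3)*pi**2/18 + sqrt(3)

Integrate by parts twice (u = r^2, dv = -cos(r) dr).
An antiderivative is F(r) = -r**2*sin(r) - 2*r*cos(r) + 2*sin(r).
Then F(pi/3) - F(0) = (-pi/3 - sqrt(3)*pi**2/18 + sqrt(3)) - (0) = -pi/3 - sqrt(3)*pi**2/18 + sqrt(3).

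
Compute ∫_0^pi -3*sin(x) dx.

-6

An antiderivative is F(x) = 3*cos(x).
Then F(pi) - F(0) = (-3) - (3) = -6.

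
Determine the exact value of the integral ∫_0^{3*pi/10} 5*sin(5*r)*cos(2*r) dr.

Use the identity sin(5*r)cos(2*r) = [sin(7*r) + sin(3*r)]/2.
An antiderivative is F(r) = -5*cos(3*r)/6 - 5*cos(7*r)/14.
Then F(3*pi/10) - F(0) = (5*sqrt(2*sqrt(5) + 10)/42) - (-25/21) = 5*sqrt(2*sqrt(5) + 10)/42 + 25/21.

5*sqrt(2*sqrt(5) + 10)/42 + 25/21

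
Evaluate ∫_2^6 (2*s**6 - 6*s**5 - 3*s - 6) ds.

232968/7

By the power rule, an antiderivative is F(s) = 2*s**7/7 - s**6 - 3*s**2/2 - 6*s.
Then F(6) - F(2) = (232650/7) - (-318/7) = 232968/7.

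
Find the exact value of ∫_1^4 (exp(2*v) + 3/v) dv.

-exp(2)/2 + log(64) + exp(8)/2

An antiderivative is F(v) = exp(2*v)/2 + 3*log(v).
Then F(4) - F(1) = (log(64) + exp(8)/2) - (exp(2)/2) = -exp(2)/2 + log(64) + exp(8)/2.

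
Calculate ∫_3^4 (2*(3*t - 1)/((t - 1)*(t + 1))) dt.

-10*log(2) + 2*log(3) + 4*log(5)

Factor the denominator: t**2 - 1 = (t + 1)(t - 1).
Partial fractions: 2*(3*t - 1)/((t - 1)*(t + 1)) = 4/(t + 1) + 2/(t - 1).
An antiderivative is F(t) = 2*log(t - 1) + 4*log(t + 1).
Then F(4) - F(3) = (2*log(3) + 4*log(5)) - (10*log(2)) = -10*log(2) + 2*log(3) + 4*log(5).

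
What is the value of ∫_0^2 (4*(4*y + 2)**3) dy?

2496

Let u = 4*y + 2, so du = 4 dy. When y = 0, u = 2; when y = 2, u = 10.
The integral becomes ∫ u**3 du from 2 to 10, with antiderivative u**4/4.
Back in y: F(y) = (4*y + 2)**4/4.
Then F(2) - F(0) = (2500) - (4) = 2496.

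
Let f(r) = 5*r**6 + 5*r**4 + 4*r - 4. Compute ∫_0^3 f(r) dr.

12678/7

By the power rule, an antiderivative is F(r) = 5*r**7/7 + r**5 + 2*r**2 - 4*r.
Then F(3) - F(0) = (12678/7) - (0) = 12678/7.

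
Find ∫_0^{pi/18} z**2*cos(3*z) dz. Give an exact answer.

-1/27 + pi**2/1944 + sqrt(3)*pi/162

Integrate by parts twice (u = z^2, dv = cos(3*z) dz).
An antiderivative is F(z) = z**2*sin(3*z)/3 + 2*z*cos(3*z)/9 - 2*sin(3*z)/27.
Then F(pi/18) - F(0) = (-1/27 + pi**2/1944 + sqrt(3)*pi/162) - (0) = -1/27 + pi**2/1944 + sqrt(3)*pi/162.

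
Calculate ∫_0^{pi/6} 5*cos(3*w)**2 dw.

5*pi/12

Use the identity cos^2(3*w) = (1 + cos(6*w))/2.
An antiderivative is F(w) = 5*w/2 + 5*sin(6*w)/12.
Then F(pi/6) - F(0) = (5*pi/12) - (0) = 5*pi/12.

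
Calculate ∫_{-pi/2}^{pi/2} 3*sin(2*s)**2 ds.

3*pi/2

Use the identity sin^2(2*s) = (1 - cos(4*s))/2.
An antiderivative is F(s) = 3*s/2 - 3*sin(4*s)/8.
Then F(pi/2) - F(-pi/2) = (3*pi/4) - (-3*pi/4) = 3*pi/2.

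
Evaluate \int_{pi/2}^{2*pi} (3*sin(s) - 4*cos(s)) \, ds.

An antiderivative is F(s) = -4*sin(s) - 3*cos(s).
Then F(2*pi) - F(pi/2) = (-3) - (-4) = 1.

1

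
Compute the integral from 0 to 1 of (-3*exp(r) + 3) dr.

6 - 3*E

An antiderivative is F(r) = 3*r - 3*exp(r).
Then F(1) - F(0) = (3 - 3*E) - (-3) = 6 - 3*E.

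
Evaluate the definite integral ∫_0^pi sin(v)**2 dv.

pi/2

Use the identity sin^2(v) = (1 - cos(2*v))/2.
An antiderivative is F(v) = v/2 - sin(2*v)/4.
Then F(pi) - F(0) = (pi/2) - (0) = pi/2.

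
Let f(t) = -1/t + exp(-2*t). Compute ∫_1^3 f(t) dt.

An antiderivative is F(t) = -log(t) - exp(-2*t)/2.
Then F(3) - F(1) = (-log(3) - exp(-6)/2) - (-exp(-2)/2) = -log(3) - exp(-6)/2 + exp(-2)/2.

-log(3) - exp(-6)/2 + exp(-2)/2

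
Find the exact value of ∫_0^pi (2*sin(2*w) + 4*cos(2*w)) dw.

0

An antiderivative is F(w) = 2*sin(2*w) - cos(2*w).
Then F(pi) - F(0) = (-1) - (-1) = 0.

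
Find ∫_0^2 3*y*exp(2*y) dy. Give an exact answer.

Integrate by parts once (u = y, dv = 3*exp(2*y) dy).
An antiderivative is F(y) = (6*y - 3)*exp(2*y)/4.
Then F(2) - F(0) = (9*exp(4)/4) - (-3/4) = 3/4 + 9*exp(4)/4.

3/4 + 9*exp(4)/4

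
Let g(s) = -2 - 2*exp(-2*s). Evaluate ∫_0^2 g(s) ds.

-5 + exp(-4)

An antiderivative is F(s) = -2*s + exp(-2*s).
Then F(2) - F(0) = (-4 + exp(-4)) - (1) = -5 + exp(-4).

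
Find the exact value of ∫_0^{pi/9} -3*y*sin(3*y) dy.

Integrate by parts once (u = y, dv = -3*sin(3*y) dy).
An antiderivative is F(y) = y*cos(3*y) - sin(3*y)/3.
Then F(pi/9) - F(0) = (-sqrt(3)/6 + pi/18) - (0) = -sqrt(3)/6 + pi/18.

-sqrt(3)/6 + pi/18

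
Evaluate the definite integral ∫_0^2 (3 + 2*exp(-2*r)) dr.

An antiderivative is F(r) = 3*r - exp(-2*r).
Then F(2) - F(0) = (6 - exp(-4)) - (-1) = 7 - exp(-4).

7 - exp(-4)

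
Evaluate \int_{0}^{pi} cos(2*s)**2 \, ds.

Use the identity cos^2(2*s) = (1 + cos(4*s))/2.
An antiderivative is F(s) = s/2 + sin(4*s)/8.
Then F(pi) - F(0) = (pi/2) - (0) = pi/2.

pi/2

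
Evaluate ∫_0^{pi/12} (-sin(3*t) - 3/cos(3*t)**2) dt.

An antiderivative is F(t) = cos(3*t)/3 - tan(3*t).
Then F(pi/12) - F(0) = (-1 + sqrt(2)/6) - (1/3) = -4/3 + sqrt(2)/6.

-4/3 + sqrt(2)/6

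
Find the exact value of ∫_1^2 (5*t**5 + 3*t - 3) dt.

By the power rule, an antiderivative is F(t) = 5*t**6/6 + 3*t**2/2 - 3*t.
Then F(2) - F(1) = (160/3) - (-2/3) = 54.

54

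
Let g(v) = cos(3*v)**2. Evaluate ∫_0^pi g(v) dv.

Use the identity cos^2(3*v) = (1 + cos(6*v))/2.
An antiderivative is F(v) = v/2 + sin(6*v)/12.
Then F(pi) - F(0) = (pi/2) - (0) = pi/2.

pi/2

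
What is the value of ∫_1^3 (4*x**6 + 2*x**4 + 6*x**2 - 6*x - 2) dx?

By the power rule, an antiderivative is F(x) = 4*x**7/7 + 2*x**5/5 + 2*x**3 - 3*x**2 - 2*x.
Then F(3) - F(1) = (47877/35) - (-71/35) = 47948/35.

47948/35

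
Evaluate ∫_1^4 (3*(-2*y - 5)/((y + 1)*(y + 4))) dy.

Factor the denominator: y**2 + 5*y + 4 = (y + 4)(y + 1).
Partial fractions: 3*(-2*y - 5)/((y + 1)*(y + 4)) = -3/(y + 4) - 3/(y + 1).
An antiderivative is F(y) = -3*log(y + 1) - 3*log(y + 4).
Then F(4) - F(1) = (-9*log(2) - 3*log(5)) - (-3*log(5) - 3*log(2)) = -log(64).

-log(64)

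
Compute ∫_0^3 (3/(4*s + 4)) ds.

An antiderivative is F(s) = 3*log(4*s + 4)/4.
Then F(3) - F(0) = (log(8)) - (3*log(2)/2) = 3*log(2)/2.

3*log(2)/2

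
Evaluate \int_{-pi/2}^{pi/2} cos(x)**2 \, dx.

pi/2

Use the identity cos^2(x) = (1 + cos(2*x))/2.
An antiderivative is F(x) = x/2 + sin(2*x)/4.
Then F(pi/2) - F(-pi/2) = (pi/4) - (-pi/4) = pi/2.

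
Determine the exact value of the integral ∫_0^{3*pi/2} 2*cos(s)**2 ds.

Use the identity cos^2(s) = (1 + cos(2*s))/2.
An antiderivative is F(s) = s + sin(2*s)/2.
Then F(3*pi/2) - F(0) = (3*pi/2) - (0) = 3*pi/2.

3*pi/2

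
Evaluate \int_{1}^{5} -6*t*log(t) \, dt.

Integrate by parts once (u = ln t, dv = -6*t dt).
An antiderivative is F(t) = -3*t**2*(2*log(t) - 1)/2.
Then F(5) - F(1) = (75/2 - 75*log(5)) - (3/2) = 36 - 75*log(5).

36 - 75*log(5)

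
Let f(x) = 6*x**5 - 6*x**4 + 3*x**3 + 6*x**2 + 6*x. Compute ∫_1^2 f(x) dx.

1201/20

By the power rule, an antiderivative is F(x) = x**6 - 6*x**5/5 + 3*x**4/4 + 2*x**3 + 3*x**2.
Then F(2) - F(1) = (328/5) - (111/20) = 1201/20.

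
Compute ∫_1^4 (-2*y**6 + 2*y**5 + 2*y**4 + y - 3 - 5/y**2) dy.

-407667/140

By the power rule, an antiderivative is F(y) = -2*y**7/7 + y**6/3 + 2*y**5/5 + y**2/2 - 3*y + 5/y.
Then F(4) - F(1) = (-1221763/420) - (619/210) = -407667/140.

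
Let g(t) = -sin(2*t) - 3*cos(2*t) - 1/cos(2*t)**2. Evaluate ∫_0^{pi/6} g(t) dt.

An antiderivative is F(t) = -3*sin(2*t)/2 + cos(2*t)/2 - tan(2*t)/2.
Then F(pi/6) - F(0) = (1/4 - 5*sqrt(3)/4) - (1/2) = -5*sqrt(3)/4 - 1/4.

-5*sqrt(3)/4 - 1/4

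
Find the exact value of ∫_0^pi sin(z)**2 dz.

Use the identity sin^2(z) = (1 - cos(2*z))/2.
An antiderivative is F(z) = z/2 - sin(2*z)/4.
Then F(pi) - F(0) = (pi/2) - (0) = pi/2.

pi/2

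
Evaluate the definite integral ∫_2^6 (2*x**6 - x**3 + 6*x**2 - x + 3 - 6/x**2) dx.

560246/7

By the power rule, an antiderivative is F(x) = 2*x**7/7 - x**4/4 + 2*x**3 - x**2/2 + 3*x + 6/x.
Then F(6) - F(2) = (560635/7) - (389/7) = 560246/7.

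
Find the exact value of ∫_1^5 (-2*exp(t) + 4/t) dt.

-2*exp(5) + 2*exp(1) + 4*log(5)

An antiderivative is F(t) = -2*exp(t) + 4*log(t).
Then F(5) - F(1) = (-2*exp(5) + 4*log(5)) - (-2*exp(1)) = -2*exp(5) + 2*exp(1) + 4*log(5).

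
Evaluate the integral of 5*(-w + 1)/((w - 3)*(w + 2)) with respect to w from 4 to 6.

log(3/64)

Factor the denominator: w**2 - w - 6 = (w + 2)(w - 3).
Partial fractions: 5*(-w + 1)/((w - 3)*(w + 2)) = -3/(w + 2) - 2/(w - 3).
An antiderivative is F(w) = -2*log(w - 3) - 3*log(w + 2).
Then F(6) - F(4) = (-9*log(2) - 2*log(3)) - (-3*log(3) - 3*log(2)) = log(3/64).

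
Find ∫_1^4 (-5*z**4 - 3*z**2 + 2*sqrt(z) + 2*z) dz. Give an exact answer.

By the power rule, an antiderivative is F(z) = -z**5 + 4*z**(3/2)/3 - z**3 + z**2.
Then F(4) - F(1) = (-3184/3) - (1/3) = -3185/3.

-3185/3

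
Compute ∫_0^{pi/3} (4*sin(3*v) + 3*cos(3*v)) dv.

8/3

An antiderivative is F(v) = sin(3*v) - 4*cos(3*v)/3.
Then F(pi/3) - F(0) = (4/3) - (-4/3) = 8/3.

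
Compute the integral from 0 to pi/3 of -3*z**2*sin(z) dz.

Integrate by parts twice (u = z^2, dv = -3*sin(z) dz).
An antiderivative is F(z) = 3*z**2*cos(z) - 6*z*sin(z) - 6*cos(z).
Then F(pi/3) - F(0) = (-sqrt(3)*pi - 3 + pi**2/6) - (-6) = -sqrt(3)*pi + pi**2/6 + 3.

-sqrt(3)*pi + pi**2/6 + 3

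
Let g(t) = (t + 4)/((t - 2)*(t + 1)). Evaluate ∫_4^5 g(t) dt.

Factor the denominator: t**2 - t - 2 = (t + 1)(t - 2).
Partial fractions: (t + 4)/((t - 2)*(t + 1)) = -1/(t + 1) + 2/(t - 2).
An antiderivative is F(t) = 2*log(t - 2) - log(t + 1).
Then F(5) - F(4) = (log(3/2)) - (log(4/5)) = log(15/8).

log(15/8)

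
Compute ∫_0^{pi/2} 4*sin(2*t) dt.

4

An antiderivative is F(t) = -2*cos(2*t).
Then F(pi/2) - F(0) = (2) - (-2) = 4.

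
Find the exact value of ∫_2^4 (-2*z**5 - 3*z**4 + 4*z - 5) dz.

By the power rule, an antiderivative is F(z) = -z**6/3 - 3*z**5/5 + 2*z**2 - 5*z.
Then F(4) - F(2) = (-29516/15) - (-638/15) = -9626/5.

-9626/5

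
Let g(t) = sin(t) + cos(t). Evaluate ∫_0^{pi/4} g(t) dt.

An antiderivative is F(t) = sin(t) - cos(t).
Then F(pi/4) - F(0) = (0) - (-1) = 1.

1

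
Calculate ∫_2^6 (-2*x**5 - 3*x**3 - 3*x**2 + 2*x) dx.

-50000/3

By the power rule, an antiderivative is F(x) = -x**6/3 - 3*x**4/4 - x**3 + x**2.
Then F(6) - F(2) = (-16704) - (-112/3) = -50000/3.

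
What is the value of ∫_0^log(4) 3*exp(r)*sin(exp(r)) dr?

3*cos(1) - 3*cos(4)

Let u = exp(r), so du = exp(r) dr. When r = 0, u = 1; when r = log(4), u = 4.
The integral becomes 3·∫ sin(u) du from 1 to 4, with antiderivative -3*cos(u).
Back in r: F(r) = -3*cos(exp(r)).
Then F(log(4)) - F(0) = (-3*cos(4)) - (-3*cos(1)) = 3*cos(1) - 3*cos(4).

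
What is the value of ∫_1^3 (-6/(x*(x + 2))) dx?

-6*log(3) + 3*log(5)

Factor the denominator: x**2 + 2*x = (x + 2)x.
Partial fractions: -6/(x*(x + 2)) = 3/(x + 2) - 3/x.
An antiderivative is F(x) = -3*log(x) + 3*log(x + 2).
Then F(3) - F(1) = (-3*log(3) + 3*log(5)) - (log(27)) = -6*log(3) + 3*log(5).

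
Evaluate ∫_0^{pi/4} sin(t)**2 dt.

Use the identity sin^2(t) = (1 - cos(2*t))/2.
An antiderivative is F(t) = t/2 - sin(2*t)/4.
Then F(pi/4) - F(0) = (-1/4 + pi/8) - (0) = -1/4 + pi/8.

-1/4 + pi/8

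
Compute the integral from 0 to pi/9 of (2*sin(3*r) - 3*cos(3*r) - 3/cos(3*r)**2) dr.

An antiderivative is F(r) = -sin(3*r) - 2*cos(3*r)/3 - tan(3*r).
Then F(pi/9) - F(0) = (-3*sqrt(3)/2 - 1/3) - (-2/3) = 1/3 - 3*sqrt(3)/2.

1/3 - 3*sqrt(3)/2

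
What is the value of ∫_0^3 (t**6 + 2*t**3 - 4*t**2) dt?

4437/14

By the power rule, an antiderivative is F(t) = t**7/7 + t**4/2 - 4*t**3/3.
Then F(3) - F(0) = (4437/14) - (0) = 4437/14.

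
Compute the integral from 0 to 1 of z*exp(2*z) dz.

Integrate by parts once (u = z, dv = exp(2*z) dz).
An antiderivative is F(z) = (2*z - 1)*exp(2*z)/4.
Then F(1) - F(0) = (exp(2)/4) - (-1/4) = 1/4 + exp(2)/4.

1/4 + exp(2)/4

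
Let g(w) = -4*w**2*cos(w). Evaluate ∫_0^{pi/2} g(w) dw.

Integrate by parts twice (u = w^2, dv = -4*cos(w) dw).
An antiderivative is F(w) = -4*w**2*sin(w) - 8*w*cos(w) + 8*sin(w).
Then F(pi/2) - F(0) = (8 - pi**2) - (0) = 8 - pi**2.

8 - pi**2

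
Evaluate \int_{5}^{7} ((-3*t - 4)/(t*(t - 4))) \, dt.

Factor the denominator: t**2 - 4*t = t(t - 4).
Partial fractions: (-3*t - 4)/(t*(t - 4)) = 1/t - 4/(t - 4).
An antiderivative is F(t) = log(t) - 4*log(t - 4).
Then F(7) - F(5) = (log(7/81)) - (log(5)) = -4*log(3) - log(5) + log(7).

-4*log(3) - log(5) + log(7)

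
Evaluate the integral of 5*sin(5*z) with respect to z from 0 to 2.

Let u = 5*z, so du = 5 dz. When z = 0, u = 0; when z = 2, u = 10.
The integral becomes ∫ sin(u) du from 0 to 10, with antiderivative -cos(u).
Back in z: F(z) = -cos(5*z).
Then F(2) - F(0) = (-cos(10)) - (-1) = 1 - cos(10).

1 - cos(10)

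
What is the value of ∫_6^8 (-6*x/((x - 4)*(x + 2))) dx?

Factor the denominator: x**2 - 2*x - 8 = (x + 2)(x - 4).
Partial fractions: -6*x/((x - 4)*(x + 2)) = -2/(x + 2) - 4/(x - 4).
An antiderivative is F(x) = -4*log(x - 4) - 2*log(x + 2).
Then F(8) - F(6) = (-10*log(2) - 2*log(5)) - (-10*log(2)) = -log(25).

-log(25)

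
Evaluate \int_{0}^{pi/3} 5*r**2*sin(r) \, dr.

-5 - 5*pi**2/18 + 5*sqrt(3)*pi/3

Integrate by parts twice (u = r^2, dv = 5*sin(r) dr).
An antiderivative is F(r) = -5*r**2*cos(r) + 10*r*sin(r) + 10*cos(r).
Then F(pi/3) - F(0) = (-5*pi**2/18 + 5 + 5*sqrt(3)*pi/3) - (10) = -5 - 5*pi**2/18 + 5*sqrt(3)*pi/3.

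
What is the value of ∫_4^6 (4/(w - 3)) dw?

log(81)

An antiderivative is F(w) = 4*log(w - 3).
Then F(6) - F(4) = (log(81)) - (0) = log(81).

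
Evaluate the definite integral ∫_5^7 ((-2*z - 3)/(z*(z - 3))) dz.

Factor the denominator: z**2 - 3*z = z(z - 3).
Partial fractions: (-2*z - 3)/(z*(z - 3)) = 1/z - 3/(z - 3).
An antiderivative is F(z) = log(z) - 3*log(z - 3).
Then F(7) - F(5) = (log(7/64)) - (log(5/8)) = log(7/40).

log(7/40)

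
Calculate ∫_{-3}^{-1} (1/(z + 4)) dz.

log(3)

An antiderivative is F(z) = log(z + 4).
Then F(-1) - F(-3) = (log(3)) - (0) = log(3).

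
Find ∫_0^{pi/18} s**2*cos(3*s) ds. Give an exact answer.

Integrate by parts twice (u = s^2, dv = cos(3*s) ds).
An antiderivative is F(s) = s**2*sin(3*s)/3 + 2*s*cos(3*s)/9 - 2*sin(3*s)/27.
Then F(pi/18) - F(0) = (-1/27 + pi**2/1944 + sqrt(3)*pi/162) - (0) = -1/27 + pi**2/1944 + sqrt(3)*pi/162.

-1/27 + pi**2/1944 + sqrt(3)*pi/162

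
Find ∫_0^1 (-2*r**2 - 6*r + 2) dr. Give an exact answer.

By the power rule, an antiderivative is F(r) = -2*r**3/3 - 3*r**2 + 2*r.
Then F(1) - F(0) = (-5/3) - (0) = -5/3.

-5/3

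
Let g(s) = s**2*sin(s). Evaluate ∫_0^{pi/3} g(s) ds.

Integrate by parts twice (u = s^2, dv = sin(s) ds).
An antiderivative is F(s) = -s**2*cos(s) + 2*s*sin(s) + 2*cos(s).
Then F(pi/3) - F(0) = (-pi**2/18 + 1 + sqrt(3)*pi/3) - (2) = -1 - pi**2/18 + sqrt(3)*pi/3.

-1 - pi**2/18 + sqrt(3)*pi/3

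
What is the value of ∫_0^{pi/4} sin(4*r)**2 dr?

pi/8

Use the identity sin^2(4*r) = (1 - cos(8*r))/2.
An antiderivative is F(r) = r/2 - sin(8*r)/16.
Then F(pi/4) - F(0) = (pi/8) - (0) = pi/8.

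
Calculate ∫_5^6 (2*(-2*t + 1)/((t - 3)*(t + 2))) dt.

-4*log(2) - 2*log(3) + 2*log(7)

Factor the denominator: t**2 - t - 6 = (t + 2)(t - 3).
Partial fractions: 2*(-2*t + 1)/((t - 3)*(t + 2)) = -2/(t + 2) - 2/(t - 3).
An antiderivative is F(t) = -2*log(t - 3) - 2*log(t + 2).
Then F(6) - F(5) = (-6*log(2) - 2*log(3)) - (-2*log(7) - 2*log(2)) = -4*log(2) - 2*log(3) + 2*log(7).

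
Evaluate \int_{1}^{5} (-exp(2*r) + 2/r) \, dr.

An antiderivative is F(r) = -exp(2*r)/2 + 2*log(r).
Then F(5) - F(1) = (-exp(10)/2 + log(25)) - (-exp(2)/2) = -exp(10)/2 + log(25) + exp(2)/2.

-exp(10)/2 + log(25) + exp(2)/2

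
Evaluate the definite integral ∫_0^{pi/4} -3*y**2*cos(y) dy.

3*sqrt(2)*(-8*pi - pi**2 + 32)/32

Integrate by parts twice (u = y^2, dv = -3*cos(y) dy).
An antiderivative is F(y) = -3*y**2*sin(y) - 6*y*cos(y) + 6*sin(y).
Then F(pi/4) - F(0) = (3*sqrt(2)*(-8*pi - pi**2 + 32)/32) - (0) = 3*sqrt(2)*(-8*pi - pi**2 + 32)/32.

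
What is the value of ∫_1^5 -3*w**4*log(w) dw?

Integrate by parts once (u = ln w, dv = -3*w**4 dw).
An antiderivative is F(w) = -3*w**5*(5*log(w) - 1)/25.
Then F(5) - F(1) = (375 - 1875*log(5)) - (3/25) = 9372/25 - 1875*log(5).

9372/25 - 1875*log(5)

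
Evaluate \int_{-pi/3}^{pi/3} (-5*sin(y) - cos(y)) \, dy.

-sqrt(3)

An antiderivative is F(y) = -sin(y) + 5*cos(y).
Then F(pi/3) - F(-pi/3) = (5/2 - sqrt(3)/2) - (sqrt(3)/2 + 5/2) = -sqrt(3).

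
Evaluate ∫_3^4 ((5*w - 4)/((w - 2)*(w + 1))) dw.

-4*log(2) + 3*log(5)

Factor the denominator: w**2 - w - 2 = (w + 1)(w - 2).
Partial fractions: (5*w - 4)/((w - 2)*(w + 1)) = 3/(w + 1) + 2/(w - 2).
An antiderivative is F(w) = 2*log(w - 2) + 3*log(w + 1).
Then F(4) - F(3) = (2*log(2) + 3*log(5)) - (log(64)) = -4*log(2) + 3*log(5).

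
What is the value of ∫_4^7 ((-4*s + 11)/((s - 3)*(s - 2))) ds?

-3*log(5) + log(2)

Factor the denominator: s**2 - 5*s + 6 = (s - 2)(s - 3).
Partial fractions: (-4*s + 11)/((s - 3)*(s - 2)) = -3/(s - 2) - 1/(s - 3).
An antiderivative is F(s) = -log(s - 3) - 3*log(s - 2).
Then F(7) - F(4) = (-3*log(5) - 2*log(2)) - (-log(8)) = -3*log(5) + log(2).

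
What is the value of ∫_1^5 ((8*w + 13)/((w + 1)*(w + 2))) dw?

Factor the denominator: w**2 + 3*w + 2 = (w + 2)(w + 1).
Partial fractions: (8*w + 13)/((w + 1)*(w + 2)) = 3/(w + 2) + 5/(w + 1).
An antiderivative is F(w) = 5*log(w + 1) + 3*log(w + 2).
Then F(5) - F(1) = (5*log(2) + 5*log(3) + 3*log(7)) - (3*log(3) + 5*log(2)) = 2*log(3) + 3*log(7).

2*log(3) + 3*log(7)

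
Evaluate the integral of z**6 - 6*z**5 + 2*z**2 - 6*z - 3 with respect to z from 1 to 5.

By the power rule, an antiderivative is F(z) = z**7/7 - z**6 + 2*z**3/3 - 3*z**2 - 3*z.
Then F(5) - F(1) = (-93890/21) - (-130/21) = -93760/21.

-93760/21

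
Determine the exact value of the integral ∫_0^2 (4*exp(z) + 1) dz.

An antiderivative is F(z) = z + 4*exp(z).
Then F(2) - F(0) = (2 + 4*exp(2)) - (4) = -2 + 4*exp(2).

-2 + 4*exp(2)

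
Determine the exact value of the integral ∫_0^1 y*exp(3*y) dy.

1/9 + 2*exp(3)/9

Integrate by parts once (u = y, dv = exp(3*y) dy).
An antiderivative is F(y) = (3*y - 1)*exp(3*y)/9.
Then F(1) - F(0) = (2*exp(3)/9) - (-1/9) = 1/9 + 2*exp(3)/9.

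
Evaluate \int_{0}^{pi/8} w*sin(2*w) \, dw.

sqrt(2)*(4 - pi)/32

Integrate by parts once (u = w, dv = sin(2*w) dw).
An antiderivative is F(w) = -w*cos(2*w)/2 + sin(2*w)/4.
Then F(pi/8) - F(0) = (sqrt(2)*(4 - pi)/32) - (0) = sqrt(2)*(4 - pi)/32.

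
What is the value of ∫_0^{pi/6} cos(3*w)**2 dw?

pi/12

Use the identity cos^2(3*w) = (1 + cos(6*w))/2.
An antiderivative is F(w) = w/2 + sin(6*w)/12.
Then F(pi/6) - F(0) = (pi/12) - (0) = pi/12.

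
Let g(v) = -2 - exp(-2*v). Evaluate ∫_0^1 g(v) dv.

-5/2 + exp(-2)/2

An antiderivative is F(v) = -2*v + exp(-2*v)/2.
Then F(1) - F(0) = (-2 + exp(-2)/2) - (1/2) = -5/2 + exp(-2)/2.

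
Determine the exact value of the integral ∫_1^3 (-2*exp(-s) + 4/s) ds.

-2*exp(-1) + 2*exp(-3) + 4*log(3)

An antiderivative is F(s) = 4*log(s) + 2*exp(-s).
Then F(3) - F(1) = (2*exp(-3) + 4*log(3)) - (2*exp(-1)) = -2*exp(-1) + 2*exp(-3) + 4*log(3).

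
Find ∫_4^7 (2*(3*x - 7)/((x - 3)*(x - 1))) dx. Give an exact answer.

Factor the denominator: x**2 - 4*x + 3 = (x - 1)(x - 3).
Partial fractions: 2*(3*x - 7)/((x - 3)*(x - 1)) = 4/(x - 1) + 2/(x - 3).
An antiderivative is F(x) = 2*log(x - 3) + 4*log(x - 1).
Then F(7) - F(4) = (4*log(3) + 8*log(2)) - (log(81)) = 8*log(2).

8*log(2)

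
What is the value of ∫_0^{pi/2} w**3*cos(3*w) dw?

Integrate by parts 3 times (u = w^3, dv = cos(3*w) dw).
An antiderivative is F(w) = w**3*sin(3*w)/3 + w**2*cos(3*w)/3 - 2*w*sin(3*w)/9 - 2*cos(3*w)/27.
Then F(pi/2) - F(0) = (-pi**3/24 + pi/9) - (-2/27) = -pi**3/24 + 2/27 + pi/9.

-pi**3/24 + 2/27 + pi/9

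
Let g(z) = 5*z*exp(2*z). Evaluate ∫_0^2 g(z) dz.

5/4 + 15*exp(4)/4

Integrate by parts once (u = z, dv = 5*exp(2*z) dz).
An antiderivative is F(z) = (10*z - 5)*exp(2*z)/4.
Then F(2) - F(0) = (15*exp(4)/4) - (-5/4) = 5/4 + 15*exp(4)/4.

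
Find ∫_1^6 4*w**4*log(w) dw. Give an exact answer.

-1244 + 31104*log(6)/5

Integrate by parts once (u = ln w, dv = 4*w**4 dw).
An antiderivative is F(w) = 4*w**5*(5*log(w) - 1)/25.
Then F(6) - F(1) = (-31104/25 + 31104*log(6)/5) - (-4/25) = -1244 + 31104*log(6)/5.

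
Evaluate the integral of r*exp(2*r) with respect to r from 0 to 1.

Integrate by parts once (u = r, dv = exp(2*r) dr).
An antiderivative is F(r) = (2*r - 1)*exp(2*r)/4.
Then F(1) - F(0) = (exp(2)/4) - (-1/4) = 1/4 + exp(2)/4.

1/4 + exp(2)/4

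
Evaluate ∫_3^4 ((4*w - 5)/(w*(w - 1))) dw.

-6*log(3) + 11*log(2)

Factor the denominator: w**2 - w = w(w - 1).
Partial fractions: (4*w - 5)/(w*(w - 1)) = 5/w - 1/(w - 1).
An antiderivative is F(w) = 5*log(w) - log(w - 1).
Then F(4) - F(3) = (-log(3) + 10*log(2)) - (-log(2) + 5*log(3)) = -6*log(3) + 11*log(2).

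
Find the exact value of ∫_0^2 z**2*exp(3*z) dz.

-2/27 + 26*exp(6)/27

Integrate by parts twice (u = z^2, dv = exp(3*z) dz).
An antiderivative is F(z) = (9*z**2 - 6*z + 2)*exp(3*z)/27.
Then F(2) - F(0) = (26*exp(6)/27) - (2/27) = -2/27 + 26*exp(6)/27.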